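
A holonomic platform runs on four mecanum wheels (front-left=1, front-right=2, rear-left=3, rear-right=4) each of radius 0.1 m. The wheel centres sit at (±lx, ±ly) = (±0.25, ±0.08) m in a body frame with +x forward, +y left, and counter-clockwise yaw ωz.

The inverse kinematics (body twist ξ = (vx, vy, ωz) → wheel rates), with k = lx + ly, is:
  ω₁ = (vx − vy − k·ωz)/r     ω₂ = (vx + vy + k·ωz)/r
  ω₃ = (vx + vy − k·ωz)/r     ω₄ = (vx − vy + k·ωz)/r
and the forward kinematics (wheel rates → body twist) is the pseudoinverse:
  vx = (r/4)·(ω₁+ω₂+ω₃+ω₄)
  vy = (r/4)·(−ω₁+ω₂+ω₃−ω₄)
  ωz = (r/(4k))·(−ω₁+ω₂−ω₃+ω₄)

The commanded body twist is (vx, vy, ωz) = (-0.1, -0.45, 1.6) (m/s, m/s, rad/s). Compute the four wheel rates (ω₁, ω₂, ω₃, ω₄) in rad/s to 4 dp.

(-1.7800, -0.2200, -10.7800, 8.7800)

k = lx + ly = 0.25 + 0.08 = 0.3300;  k·ωz = 0.3300·1.6 = 0.5280
ω₁ (FL) = (vx − vy − k·ωz)/r = -0.1780/0.1 = -1.7800
ω₂ (FR) = (vx + vy + k·ωz)/r = -0.0220/0.1 = -0.2200
ω₃ (RL) = (vx + vy − k·ωz)/r = -1.0780/0.1 = -10.7800
ω₄ (RR) = (vx − vy + k·ωz)/r = 0.8780/0.1 = 8.7800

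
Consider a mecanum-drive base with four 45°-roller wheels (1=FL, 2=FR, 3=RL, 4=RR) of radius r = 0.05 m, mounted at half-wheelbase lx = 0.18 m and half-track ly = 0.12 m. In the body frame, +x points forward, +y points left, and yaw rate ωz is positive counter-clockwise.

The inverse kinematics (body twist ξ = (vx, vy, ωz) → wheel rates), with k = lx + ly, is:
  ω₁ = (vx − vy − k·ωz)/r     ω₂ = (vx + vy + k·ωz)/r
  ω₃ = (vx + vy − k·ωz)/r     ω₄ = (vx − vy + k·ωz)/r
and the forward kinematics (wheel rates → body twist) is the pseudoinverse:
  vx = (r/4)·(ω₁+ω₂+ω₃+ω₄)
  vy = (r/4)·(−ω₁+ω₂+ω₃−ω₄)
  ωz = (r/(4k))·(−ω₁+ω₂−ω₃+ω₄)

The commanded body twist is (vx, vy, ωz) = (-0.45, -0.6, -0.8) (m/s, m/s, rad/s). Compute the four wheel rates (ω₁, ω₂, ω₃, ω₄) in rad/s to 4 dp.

k = lx + ly = 0.18 + 0.12 = 0.3000;  k·ωz = 0.3000·-0.8 = -0.2400
ω₁ (FL) = (vx − vy − k·ωz)/r = 0.3900/0.05 = 7.8000
ω₂ (FR) = (vx + vy + k·ωz)/r = -1.2900/0.05 = -25.8000
ω₃ (RL) = (vx + vy − k·ωz)/r = -0.8100/0.05 = -16.2000
ω₄ (RR) = (vx − vy + k·ωz)/r = -0.0900/0.05 = -1.8000

(7.8000, -25.8000, -16.2000, -1.8000)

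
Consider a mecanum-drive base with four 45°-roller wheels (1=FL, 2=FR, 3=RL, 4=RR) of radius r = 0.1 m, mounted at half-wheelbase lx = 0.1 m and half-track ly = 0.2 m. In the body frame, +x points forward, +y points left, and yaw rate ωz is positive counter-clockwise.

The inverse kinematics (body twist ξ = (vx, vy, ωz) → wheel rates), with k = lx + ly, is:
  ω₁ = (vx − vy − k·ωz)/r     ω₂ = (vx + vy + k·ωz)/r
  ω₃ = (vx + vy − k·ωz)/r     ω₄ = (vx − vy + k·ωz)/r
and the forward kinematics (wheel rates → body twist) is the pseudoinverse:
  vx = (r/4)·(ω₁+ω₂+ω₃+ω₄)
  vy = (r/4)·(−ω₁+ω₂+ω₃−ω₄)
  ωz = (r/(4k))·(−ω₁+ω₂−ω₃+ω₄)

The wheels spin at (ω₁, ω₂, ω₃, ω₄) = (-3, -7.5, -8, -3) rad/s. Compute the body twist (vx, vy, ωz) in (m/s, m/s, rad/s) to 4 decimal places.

(-0.5375, -0.2375, 0.0417)

k = lx + ly = 0.1 + 0.2 = 0.3000
ω₁+ω₂+ω₃+ω₄ = -21.5000  →  vx = (0.1/4)·-21.5000 = -0.5375
−ω₁+ω₂+ω₃−ω₄ = -9.5000  →  vy = (0.1/4)·-9.5000 = -0.2375
−ω₁+ω₂−ω₃+ω₄ = 0.5000  →  ωz = (0.1/1.2000)·0.5000 = 0.0417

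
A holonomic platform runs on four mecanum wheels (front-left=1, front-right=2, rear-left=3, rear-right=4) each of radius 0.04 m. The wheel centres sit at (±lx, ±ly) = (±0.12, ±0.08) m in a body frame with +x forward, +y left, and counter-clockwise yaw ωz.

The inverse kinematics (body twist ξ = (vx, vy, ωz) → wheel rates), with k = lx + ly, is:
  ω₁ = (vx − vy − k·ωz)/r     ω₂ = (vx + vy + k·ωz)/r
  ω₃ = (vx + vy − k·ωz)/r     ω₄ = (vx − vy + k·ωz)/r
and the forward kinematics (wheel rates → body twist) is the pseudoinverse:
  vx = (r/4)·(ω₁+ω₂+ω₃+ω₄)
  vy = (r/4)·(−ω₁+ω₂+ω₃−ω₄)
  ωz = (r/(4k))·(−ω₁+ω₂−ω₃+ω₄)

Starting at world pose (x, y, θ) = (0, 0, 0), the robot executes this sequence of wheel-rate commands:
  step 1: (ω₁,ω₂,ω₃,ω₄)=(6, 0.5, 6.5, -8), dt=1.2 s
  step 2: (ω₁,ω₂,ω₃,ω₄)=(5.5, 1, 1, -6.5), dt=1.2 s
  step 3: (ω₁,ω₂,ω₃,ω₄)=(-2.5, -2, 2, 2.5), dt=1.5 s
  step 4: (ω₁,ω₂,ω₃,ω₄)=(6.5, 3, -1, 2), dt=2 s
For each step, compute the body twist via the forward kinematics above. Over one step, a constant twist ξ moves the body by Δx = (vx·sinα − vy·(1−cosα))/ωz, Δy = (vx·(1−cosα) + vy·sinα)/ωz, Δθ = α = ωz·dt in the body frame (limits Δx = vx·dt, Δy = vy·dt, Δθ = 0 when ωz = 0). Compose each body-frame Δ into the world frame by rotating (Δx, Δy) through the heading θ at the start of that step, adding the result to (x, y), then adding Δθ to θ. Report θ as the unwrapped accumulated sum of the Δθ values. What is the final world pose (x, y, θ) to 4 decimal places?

(-0.0468, -0.1217, -1.8950)

step 1: ξ=(vx,vy,ωz)=(0.0500, 0.0900, -1.0000), dt=1.2 → body Δ=(0.1040, 0.0520, -1.2000) → world pose (0.1040, 0.0520, -1.2000)
step 2: ξ=(vx,vy,ωz)=(0.0100, 0.0300, -0.6000), dt=1.2 → body Δ=(0.0234, 0.0288, -0.7200) → world pose (0.1393, 0.0406, -1.9200)
step 3: ξ=(vx,vy,ωz)=(0.0000, 0.0000, 0.0500), dt=1.5 → body Δ=(0.0000, 0.0000, 0.0750) → world pose (0.1393, 0.0406, -1.8450)
step 4: ξ=(vx,vy,ωz)=(0.1050, -0.0650, -0.0250), dt=2.0 → body Δ=(0.2067, -0.1352, -0.0500) → world pose (-0.0468, -0.1217, -1.8950)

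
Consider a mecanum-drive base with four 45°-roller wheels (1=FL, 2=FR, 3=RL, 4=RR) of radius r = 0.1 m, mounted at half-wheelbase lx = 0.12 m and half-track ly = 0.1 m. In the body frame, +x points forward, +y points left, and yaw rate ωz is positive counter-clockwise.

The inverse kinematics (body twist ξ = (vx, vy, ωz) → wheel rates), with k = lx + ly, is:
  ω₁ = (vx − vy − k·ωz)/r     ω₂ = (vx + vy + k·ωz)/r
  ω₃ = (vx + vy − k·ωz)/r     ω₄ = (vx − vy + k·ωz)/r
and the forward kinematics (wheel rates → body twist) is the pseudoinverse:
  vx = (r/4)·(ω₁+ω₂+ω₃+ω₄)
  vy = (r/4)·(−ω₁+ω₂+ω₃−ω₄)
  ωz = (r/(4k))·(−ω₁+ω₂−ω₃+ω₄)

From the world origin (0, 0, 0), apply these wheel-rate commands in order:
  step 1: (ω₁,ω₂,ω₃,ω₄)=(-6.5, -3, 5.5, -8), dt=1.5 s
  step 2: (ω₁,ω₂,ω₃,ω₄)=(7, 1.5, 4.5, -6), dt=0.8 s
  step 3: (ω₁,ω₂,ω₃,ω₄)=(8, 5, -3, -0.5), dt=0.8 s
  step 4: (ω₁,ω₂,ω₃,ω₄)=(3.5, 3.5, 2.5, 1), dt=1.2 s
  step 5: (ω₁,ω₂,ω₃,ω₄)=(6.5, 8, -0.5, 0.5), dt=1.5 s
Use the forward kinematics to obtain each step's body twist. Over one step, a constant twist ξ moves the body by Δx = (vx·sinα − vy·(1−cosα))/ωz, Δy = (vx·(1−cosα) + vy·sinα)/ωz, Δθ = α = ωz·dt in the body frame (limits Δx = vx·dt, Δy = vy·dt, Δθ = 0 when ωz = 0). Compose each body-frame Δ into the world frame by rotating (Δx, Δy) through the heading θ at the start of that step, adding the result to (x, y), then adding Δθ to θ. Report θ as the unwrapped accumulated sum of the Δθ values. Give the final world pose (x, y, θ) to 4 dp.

(-0.9181, 0.6529, -2.9830)

step 1: ξ=(vx,vy,ωz)=(-0.3000, 0.4250, -1.1364), dt=1.5 → body Δ=(0.1622, 0.6699, -1.7045) → world pose (0.1622, 0.6699, -1.7045)
step 2: ξ=(vx,vy,ωz)=(0.1750, 0.1250, -1.8182), dt=0.8 → body Δ=(0.1564, -0.0168, -1.4545) → world pose (0.1247, 0.5171, -3.1591)
step 3: ξ=(vx,vy,ωz)=(0.2375, -0.1375, -0.0568), dt=0.8 → body Δ=(0.1874, -0.1143, -0.0455) → world pose (-0.0607, 0.6347, -3.2045)
step 4: ξ=(vx,vy,ωz)=(0.2625, 0.0375, -0.1705), dt=1.2 → body Δ=(0.3174, 0.0126, -0.2045) → world pose (-0.3782, 0.6421, -3.4091)
step 5: ξ=(vx,vy,ωz)=(0.3625, 0.0125, 0.2841), dt=1.5 → body Δ=(0.5235, 0.1323, 0.4261) → world pose (-0.9181, 0.6529, -2.9830)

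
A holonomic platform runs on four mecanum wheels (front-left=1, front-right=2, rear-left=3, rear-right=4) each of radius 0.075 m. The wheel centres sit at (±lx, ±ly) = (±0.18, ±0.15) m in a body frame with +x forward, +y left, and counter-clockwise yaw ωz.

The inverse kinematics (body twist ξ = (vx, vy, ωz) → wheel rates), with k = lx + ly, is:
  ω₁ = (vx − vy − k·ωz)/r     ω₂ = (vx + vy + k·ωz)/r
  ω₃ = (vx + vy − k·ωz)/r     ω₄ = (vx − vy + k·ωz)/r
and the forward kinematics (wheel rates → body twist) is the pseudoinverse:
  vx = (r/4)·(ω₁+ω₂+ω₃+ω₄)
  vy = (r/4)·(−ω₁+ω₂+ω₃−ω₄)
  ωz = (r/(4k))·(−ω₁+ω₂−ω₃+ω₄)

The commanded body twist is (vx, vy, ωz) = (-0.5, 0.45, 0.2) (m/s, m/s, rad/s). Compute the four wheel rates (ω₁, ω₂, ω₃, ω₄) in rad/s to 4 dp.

(-13.5467, 0.2133, -1.5467, -11.7867)

k = lx + ly = 0.18 + 0.15 = 0.3300;  k·ωz = 0.3300·0.2 = 0.0660
ω₁ (FL) = (vx − vy − k·ωz)/r = -1.0160/0.075 = -13.5467
ω₂ (FR) = (vx + vy + k·ωz)/r = 0.0160/0.075 = 0.2133
ω₃ (RL) = (vx + vy − k·ωz)/r = -0.1160/0.075 = -1.5467
ω₄ (RR) = (vx − vy + k·ωz)/r = -0.8840/0.075 = -11.7867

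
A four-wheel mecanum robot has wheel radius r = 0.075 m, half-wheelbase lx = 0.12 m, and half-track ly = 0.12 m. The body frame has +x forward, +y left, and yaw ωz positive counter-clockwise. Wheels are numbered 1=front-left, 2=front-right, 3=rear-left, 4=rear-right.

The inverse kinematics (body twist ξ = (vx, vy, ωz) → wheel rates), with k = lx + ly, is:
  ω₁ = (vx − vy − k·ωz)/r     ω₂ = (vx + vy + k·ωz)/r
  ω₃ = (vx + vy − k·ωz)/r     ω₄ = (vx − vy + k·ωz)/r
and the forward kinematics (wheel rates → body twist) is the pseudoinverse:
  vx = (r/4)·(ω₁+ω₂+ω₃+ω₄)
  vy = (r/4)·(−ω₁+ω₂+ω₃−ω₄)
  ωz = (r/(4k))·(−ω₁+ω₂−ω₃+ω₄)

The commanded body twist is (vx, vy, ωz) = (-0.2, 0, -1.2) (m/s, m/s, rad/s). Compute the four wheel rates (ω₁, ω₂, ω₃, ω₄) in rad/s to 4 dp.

k = lx + ly = 0.12 + 0.12 = 0.2400;  k·ωz = 0.2400·-1.2 = -0.2880
ω₁ (FL) = (vx − vy − k·ωz)/r = 0.0880/0.075 = 1.1733
ω₂ (FR) = (vx + vy + k·ωz)/r = -0.4880/0.075 = -6.5067
ω₃ (RL) = (vx + vy − k·ωz)/r = 0.0880/0.075 = 1.1733
ω₄ (RR) = (vx − vy + k·ωz)/r = -0.4880/0.075 = -6.5067

(1.1733, -6.5067, 1.1733, -6.5067)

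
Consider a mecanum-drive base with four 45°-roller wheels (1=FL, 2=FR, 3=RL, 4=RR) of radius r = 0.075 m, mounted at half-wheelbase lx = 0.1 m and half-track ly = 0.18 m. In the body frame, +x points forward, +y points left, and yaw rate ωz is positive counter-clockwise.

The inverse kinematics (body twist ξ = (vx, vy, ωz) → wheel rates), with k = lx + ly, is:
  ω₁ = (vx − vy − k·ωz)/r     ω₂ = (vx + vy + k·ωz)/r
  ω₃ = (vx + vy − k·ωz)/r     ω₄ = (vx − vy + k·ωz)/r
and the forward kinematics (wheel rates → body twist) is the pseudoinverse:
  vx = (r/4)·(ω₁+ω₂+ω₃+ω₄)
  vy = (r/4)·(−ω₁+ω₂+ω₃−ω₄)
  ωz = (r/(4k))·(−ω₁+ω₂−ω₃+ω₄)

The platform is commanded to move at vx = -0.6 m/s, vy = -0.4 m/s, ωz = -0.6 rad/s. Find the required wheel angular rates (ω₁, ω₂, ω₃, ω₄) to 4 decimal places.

(-0.4267, -15.5733, -11.0933, -4.9067)

k = lx + ly = 0.1 + 0.18 = 0.2800;  k·ωz = 0.2800·-0.6 = -0.1680
ω₁ (FL) = (vx − vy − k·ωz)/r = -0.0320/0.075 = -0.4267
ω₂ (FR) = (vx + vy + k·ωz)/r = -1.1680/0.075 = -15.5733
ω₃ (RL) = (vx + vy − k·ωz)/r = -0.8320/0.075 = -11.0933
ω₄ (RR) = (vx − vy + k·ωz)/r = -0.3680/0.075 = -4.9067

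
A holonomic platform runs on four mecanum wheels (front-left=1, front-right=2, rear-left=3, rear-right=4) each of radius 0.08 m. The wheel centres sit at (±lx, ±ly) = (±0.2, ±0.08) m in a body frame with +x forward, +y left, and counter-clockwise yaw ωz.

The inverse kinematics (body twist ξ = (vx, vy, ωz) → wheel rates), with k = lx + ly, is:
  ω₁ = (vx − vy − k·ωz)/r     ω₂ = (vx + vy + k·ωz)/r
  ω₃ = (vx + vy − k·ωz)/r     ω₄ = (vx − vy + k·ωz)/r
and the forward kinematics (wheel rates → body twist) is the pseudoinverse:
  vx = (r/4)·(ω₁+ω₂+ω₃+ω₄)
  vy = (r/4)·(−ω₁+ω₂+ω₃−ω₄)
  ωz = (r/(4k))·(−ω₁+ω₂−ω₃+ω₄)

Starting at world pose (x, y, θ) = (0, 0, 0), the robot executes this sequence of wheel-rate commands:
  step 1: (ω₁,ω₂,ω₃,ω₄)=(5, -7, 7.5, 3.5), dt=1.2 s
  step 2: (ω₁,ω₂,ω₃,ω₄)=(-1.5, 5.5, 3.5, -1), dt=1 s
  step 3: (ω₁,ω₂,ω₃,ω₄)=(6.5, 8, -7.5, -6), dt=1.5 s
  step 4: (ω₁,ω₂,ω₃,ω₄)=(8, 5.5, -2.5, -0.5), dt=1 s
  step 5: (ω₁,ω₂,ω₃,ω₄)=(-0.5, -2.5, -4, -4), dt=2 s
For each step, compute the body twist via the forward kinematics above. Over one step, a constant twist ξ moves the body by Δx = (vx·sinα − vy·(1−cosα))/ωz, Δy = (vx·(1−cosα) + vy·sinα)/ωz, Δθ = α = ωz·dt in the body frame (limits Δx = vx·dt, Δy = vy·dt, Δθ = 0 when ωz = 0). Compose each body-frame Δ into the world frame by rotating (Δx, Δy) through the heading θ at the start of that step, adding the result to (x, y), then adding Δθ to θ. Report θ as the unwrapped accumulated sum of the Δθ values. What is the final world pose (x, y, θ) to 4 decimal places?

step 1: ξ=(vx,vy,ωz)=(0.1800, -0.1600, -1.1429), dt=1.2 → body Δ=(0.0421, -0.2635, -1.3714) → world pose (0.0421, -0.2635, -1.3714)
step 2: ξ=(vx,vy,ωz)=(0.1300, 0.2300, 0.1786), dt=1.0 → body Δ=(0.1088, 0.2404, 0.1786) → world pose (0.2993, -0.3226, -1.1929)
step 3: ξ=(vx,vy,ωz)=(0.0200, 0.0000, 0.2143), dt=1.5 → body Δ=(0.0295, 0.0048, 0.3214) → world pose (0.3146, -0.3482, -0.8714)
step 4: ξ=(vx,vy,ωz)=(0.2100, -0.0900, -0.0357), dt=1.0 → body Δ=(0.2083, -0.0937, -0.0357) → world pose (0.3770, -0.5680, -0.9071)
step 5: ξ=(vx,vy,ωz)=(-0.2200, -0.0400, -0.1429), dt=2.0 → body Δ=(-0.4454, -0.0165, -0.2857) → world pose (0.0896, -0.2273, -1.1929)

(0.0896, -0.2273, -1.1929)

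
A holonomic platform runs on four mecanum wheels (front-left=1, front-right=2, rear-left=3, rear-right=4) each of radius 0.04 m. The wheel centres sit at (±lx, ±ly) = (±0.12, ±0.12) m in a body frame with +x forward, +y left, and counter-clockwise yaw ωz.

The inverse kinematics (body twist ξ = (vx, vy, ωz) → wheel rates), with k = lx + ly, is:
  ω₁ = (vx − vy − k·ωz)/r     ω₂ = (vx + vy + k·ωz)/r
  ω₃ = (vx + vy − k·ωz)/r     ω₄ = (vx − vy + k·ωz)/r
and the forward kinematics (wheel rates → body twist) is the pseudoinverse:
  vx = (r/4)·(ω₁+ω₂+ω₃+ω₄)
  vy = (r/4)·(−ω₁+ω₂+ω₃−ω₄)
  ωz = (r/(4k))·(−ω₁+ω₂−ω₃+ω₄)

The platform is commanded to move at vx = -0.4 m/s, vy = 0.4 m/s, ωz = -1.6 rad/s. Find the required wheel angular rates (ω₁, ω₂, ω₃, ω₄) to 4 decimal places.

(-10.4000, -9.6000, 9.6000, -29.6000)

k = lx + ly = 0.12 + 0.12 = 0.2400;  k·ωz = 0.2400·-1.6 = -0.3840
ω₁ (FL) = (vx − vy − k·ωz)/r = -0.4160/0.04 = -10.4000
ω₂ (FR) = (vx + vy + k·ωz)/r = -0.3840/0.04 = -9.6000
ω₃ (RL) = (vx + vy − k·ωz)/r = 0.3840/0.04 = 9.6000
ω₄ (RR) = (vx − vy + k·ωz)/r = -1.1840/0.04 = -29.6000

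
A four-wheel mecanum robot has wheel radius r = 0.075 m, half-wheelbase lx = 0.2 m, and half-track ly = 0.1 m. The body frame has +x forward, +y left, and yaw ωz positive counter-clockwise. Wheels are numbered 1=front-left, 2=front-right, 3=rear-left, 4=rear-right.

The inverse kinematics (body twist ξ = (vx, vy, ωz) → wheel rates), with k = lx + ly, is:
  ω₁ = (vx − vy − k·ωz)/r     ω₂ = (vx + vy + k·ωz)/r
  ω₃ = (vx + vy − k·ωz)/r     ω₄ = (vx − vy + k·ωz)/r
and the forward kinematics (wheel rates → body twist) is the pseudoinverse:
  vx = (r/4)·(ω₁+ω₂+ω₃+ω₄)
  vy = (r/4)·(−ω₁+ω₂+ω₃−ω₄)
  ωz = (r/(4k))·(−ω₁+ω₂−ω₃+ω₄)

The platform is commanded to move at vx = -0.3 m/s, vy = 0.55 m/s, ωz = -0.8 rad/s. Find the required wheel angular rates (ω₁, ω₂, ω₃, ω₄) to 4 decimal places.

k = lx + ly = 0.2 + 0.1 = 0.3000;  k·ωz = 0.3000·-0.8 = -0.2400
ω₁ (FL) = (vx − vy − k·ωz)/r = -0.6100/0.075 = -8.1333
ω₂ (FR) = (vx + vy + k·ωz)/r = 0.0100/0.075 = 0.1333
ω₃ (RL) = (vx + vy − k·ωz)/r = 0.4900/0.075 = 6.5333
ω₄ (RR) = (vx − vy + k·ωz)/r = -1.0900/0.075 = -14.5333

(-8.1333, 0.1333, 6.5333, -14.5333)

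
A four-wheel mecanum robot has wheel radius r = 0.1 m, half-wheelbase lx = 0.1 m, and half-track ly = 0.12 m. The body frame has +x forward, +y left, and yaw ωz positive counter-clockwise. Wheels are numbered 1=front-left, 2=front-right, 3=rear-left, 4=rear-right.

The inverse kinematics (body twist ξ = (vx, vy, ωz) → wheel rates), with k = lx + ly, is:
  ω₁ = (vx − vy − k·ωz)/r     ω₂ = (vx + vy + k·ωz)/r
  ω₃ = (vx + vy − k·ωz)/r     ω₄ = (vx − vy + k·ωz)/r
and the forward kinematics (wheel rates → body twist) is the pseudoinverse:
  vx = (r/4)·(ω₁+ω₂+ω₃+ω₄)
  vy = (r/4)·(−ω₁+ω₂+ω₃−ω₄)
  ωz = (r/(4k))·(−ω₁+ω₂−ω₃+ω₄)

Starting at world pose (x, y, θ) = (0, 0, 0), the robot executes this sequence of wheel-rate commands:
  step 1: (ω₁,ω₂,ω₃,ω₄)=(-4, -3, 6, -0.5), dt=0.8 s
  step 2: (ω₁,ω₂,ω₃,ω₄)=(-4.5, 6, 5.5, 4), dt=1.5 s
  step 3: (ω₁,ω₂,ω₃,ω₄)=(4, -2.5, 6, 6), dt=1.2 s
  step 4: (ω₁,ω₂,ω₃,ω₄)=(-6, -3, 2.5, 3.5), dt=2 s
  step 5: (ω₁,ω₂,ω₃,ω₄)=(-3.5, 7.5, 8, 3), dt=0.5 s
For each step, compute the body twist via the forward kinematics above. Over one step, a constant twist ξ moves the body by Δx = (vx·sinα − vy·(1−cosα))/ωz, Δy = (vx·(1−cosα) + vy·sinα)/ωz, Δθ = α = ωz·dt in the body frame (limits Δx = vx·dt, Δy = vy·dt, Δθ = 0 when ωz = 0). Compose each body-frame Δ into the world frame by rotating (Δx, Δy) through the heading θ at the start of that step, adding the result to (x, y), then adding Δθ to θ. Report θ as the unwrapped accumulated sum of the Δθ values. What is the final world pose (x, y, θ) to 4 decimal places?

(0.3924, 0.9443, 1.3977)

step 1: ξ=(vx,vy,ωz)=(-0.0375, 0.1875, -0.6250), dt=0.8 → body Δ=(0.0080, 0.1512, -0.5000) → world pose (0.0080, 0.1512, -0.5000)
step 2: ξ=(vx,vy,ωz)=(0.2750, 0.3000, 1.0227), dt=1.5 → body Δ=(-0.0139, 0.5522, 1.5341) → world pose (0.2605, 0.6424, 1.0341)
step 3: ξ=(vx,vy,ωz)=(0.3375, -0.1625, -0.7386), dt=1.2 → body Δ=(0.2731, -0.3385, -0.8864) → world pose (0.6911, 0.7040, 0.1477)
step 4: ξ=(vx,vy,ωz)=(-0.0750, 0.0500, 0.4545), dt=2.0 → body Δ=(-0.1726, 0.0232, 0.9091) → world pose (0.5169, 0.7015, 1.0568)
step 5: ξ=(vx,vy,ωz)=(0.3750, 0.4000, 0.6818), dt=0.5 → body Δ=(0.1501, 0.2278, 0.3409) → world pose (0.3924, 0.9443, 1.3977)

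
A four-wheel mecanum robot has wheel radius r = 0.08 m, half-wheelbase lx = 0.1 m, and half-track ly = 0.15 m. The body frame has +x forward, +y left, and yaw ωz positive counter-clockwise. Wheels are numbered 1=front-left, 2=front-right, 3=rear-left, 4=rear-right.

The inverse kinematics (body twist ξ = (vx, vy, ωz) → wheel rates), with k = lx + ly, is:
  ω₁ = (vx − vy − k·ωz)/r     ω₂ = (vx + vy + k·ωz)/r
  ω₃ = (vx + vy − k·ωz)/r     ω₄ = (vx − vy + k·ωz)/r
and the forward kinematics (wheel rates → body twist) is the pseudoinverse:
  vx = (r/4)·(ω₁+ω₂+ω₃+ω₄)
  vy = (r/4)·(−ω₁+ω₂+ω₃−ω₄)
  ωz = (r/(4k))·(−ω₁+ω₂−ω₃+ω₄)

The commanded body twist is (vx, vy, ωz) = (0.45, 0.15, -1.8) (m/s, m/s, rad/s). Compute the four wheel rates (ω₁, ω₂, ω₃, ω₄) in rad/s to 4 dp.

(9.3750, 1.8750, 13.1250, -1.8750)

k = lx + ly = 0.1 + 0.15 = 0.2500;  k·ωz = 0.2500·-1.8 = -0.4500
ω₁ (FL) = (vx − vy − k·ωz)/r = 0.7500/0.08 = 9.3750
ω₂ (FR) = (vx + vy + k·ωz)/r = 0.1500/0.08 = 1.8750
ω₃ (RL) = (vx + vy − k·ωz)/r = 1.0500/0.08 = 13.1250
ω₄ (RR) = (vx − vy + k·ωz)/r = -0.1500/0.08 = -1.8750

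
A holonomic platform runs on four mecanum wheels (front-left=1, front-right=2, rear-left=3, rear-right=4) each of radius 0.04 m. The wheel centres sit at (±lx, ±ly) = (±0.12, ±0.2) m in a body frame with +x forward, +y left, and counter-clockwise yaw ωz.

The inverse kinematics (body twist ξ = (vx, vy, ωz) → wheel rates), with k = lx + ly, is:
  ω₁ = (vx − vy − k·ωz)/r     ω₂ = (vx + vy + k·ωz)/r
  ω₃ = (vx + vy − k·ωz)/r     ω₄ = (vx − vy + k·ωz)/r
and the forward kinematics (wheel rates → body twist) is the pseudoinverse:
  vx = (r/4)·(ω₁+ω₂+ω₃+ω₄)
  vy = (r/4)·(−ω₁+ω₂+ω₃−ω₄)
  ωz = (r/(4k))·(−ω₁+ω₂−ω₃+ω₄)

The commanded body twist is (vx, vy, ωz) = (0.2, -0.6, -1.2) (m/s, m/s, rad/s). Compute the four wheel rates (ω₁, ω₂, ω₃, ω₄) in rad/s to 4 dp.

k = lx + ly = 0.12 + 0.2 = 0.3200;  k·ωz = 0.3200·-1.2 = -0.3840
ω₁ (FL) = (vx − vy − k·ωz)/r = 1.1840/0.04 = 29.6000
ω₂ (FR) = (vx + vy + k·ωz)/r = -0.7840/0.04 = -19.6000
ω₃ (RL) = (vx + vy − k·ωz)/r = -0.0160/0.04 = -0.4000
ω₄ (RR) = (vx − vy + k·ωz)/r = 0.4160/0.04 = 10.4000

(29.6000, -19.6000, -0.4000, 10.4000)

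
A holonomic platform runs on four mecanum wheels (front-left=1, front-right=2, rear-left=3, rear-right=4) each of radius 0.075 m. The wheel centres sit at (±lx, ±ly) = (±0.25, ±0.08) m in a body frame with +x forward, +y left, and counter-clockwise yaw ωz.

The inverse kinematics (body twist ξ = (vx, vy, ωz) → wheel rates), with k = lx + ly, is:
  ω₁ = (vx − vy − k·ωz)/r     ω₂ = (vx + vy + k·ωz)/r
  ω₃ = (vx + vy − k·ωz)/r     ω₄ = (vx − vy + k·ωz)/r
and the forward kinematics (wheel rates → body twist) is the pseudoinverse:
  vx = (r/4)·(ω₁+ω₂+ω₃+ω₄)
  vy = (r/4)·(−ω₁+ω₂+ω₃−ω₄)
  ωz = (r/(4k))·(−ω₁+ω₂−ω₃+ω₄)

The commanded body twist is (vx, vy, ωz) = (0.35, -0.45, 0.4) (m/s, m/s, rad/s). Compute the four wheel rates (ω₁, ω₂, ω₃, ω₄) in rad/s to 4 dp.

(8.9067, 0.4267, -3.0933, 12.4267)

k = lx + ly = 0.25 + 0.08 = 0.3300;  k·ωz = 0.3300·0.4 = 0.1320
ω₁ (FL) = (vx − vy − k·ωz)/r = 0.6680/0.075 = 8.9067
ω₂ (FR) = (vx + vy + k·ωz)/r = 0.0320/0.075 = 0.4267
ω₃ (RL) = (vx + vy − k·ωz)/r = -0.2320/0.075 = -3.0933
ω₄ (RR) = (vx − vy + k·ωz)/r = 0.9320/0.075 = 12.4267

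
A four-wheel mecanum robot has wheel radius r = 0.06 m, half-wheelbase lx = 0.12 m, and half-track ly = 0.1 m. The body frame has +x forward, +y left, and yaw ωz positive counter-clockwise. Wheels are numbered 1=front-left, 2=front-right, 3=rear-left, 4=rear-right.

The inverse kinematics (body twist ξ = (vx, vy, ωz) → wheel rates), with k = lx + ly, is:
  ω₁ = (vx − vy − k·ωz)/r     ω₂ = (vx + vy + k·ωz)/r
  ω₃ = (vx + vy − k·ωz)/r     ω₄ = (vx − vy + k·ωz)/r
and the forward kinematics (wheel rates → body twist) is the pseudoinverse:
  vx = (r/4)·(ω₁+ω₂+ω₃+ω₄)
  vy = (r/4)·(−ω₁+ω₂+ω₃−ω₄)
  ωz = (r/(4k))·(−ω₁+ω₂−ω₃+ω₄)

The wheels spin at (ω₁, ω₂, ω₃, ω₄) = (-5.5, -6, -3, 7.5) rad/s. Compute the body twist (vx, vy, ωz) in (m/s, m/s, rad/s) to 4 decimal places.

(-0.1050, -0.1650, 0.6818)

k = lx + ly = 0.12 + 0.1 = 0.2200
ω₁+ω₂+ω₃+ω₄ = -7.0000  →  vx = (0.06/4)·-7.0000 = -0.1050
−ω₁+ω₂+ω₃−ω₄ = -11.0000  →  vy = (0.06/4)·-11.0000 = -0.1650
−ω₁+ω₂−ω₃+ω₄ = 10.0000  →  ωz = (0.06/0.8800)·10.0000 = 0.6818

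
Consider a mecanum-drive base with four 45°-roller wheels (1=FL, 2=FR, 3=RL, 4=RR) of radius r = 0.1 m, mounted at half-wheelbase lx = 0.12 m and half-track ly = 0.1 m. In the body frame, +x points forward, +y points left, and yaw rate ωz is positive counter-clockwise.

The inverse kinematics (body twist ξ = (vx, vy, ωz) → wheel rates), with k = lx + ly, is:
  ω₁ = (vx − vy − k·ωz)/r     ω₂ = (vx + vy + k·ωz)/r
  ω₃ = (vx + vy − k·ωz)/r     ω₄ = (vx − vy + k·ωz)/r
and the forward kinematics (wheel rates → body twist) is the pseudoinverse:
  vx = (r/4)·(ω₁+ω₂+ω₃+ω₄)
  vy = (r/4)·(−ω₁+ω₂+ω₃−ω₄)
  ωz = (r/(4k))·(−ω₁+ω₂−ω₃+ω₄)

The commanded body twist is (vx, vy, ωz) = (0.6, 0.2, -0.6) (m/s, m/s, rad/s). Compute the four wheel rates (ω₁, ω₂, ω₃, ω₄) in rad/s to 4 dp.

k = lx + ly = 0.12 + 0.1 = 0.2200;  k·ωz = 0.2200·-0.6 = -0.1320
ω₁ (FL) = (vx − vy − k·ωz)/r = 0.5320/0.1 = 5.3200
ω₂ (FR) = (vx + vy + k·ωz)/r = 0.6680/0.1 = 6.6800
ω₃ (RL) = (vx + vy − k·ωz)/r = 0.9320/0.1 = 9.3200
ω₄ (RR) = (vx − vy + k·ωz)/r = 0.2680/0.1 = 2.6800

(5.3200, 6.6800, 9.3200, 2.6800)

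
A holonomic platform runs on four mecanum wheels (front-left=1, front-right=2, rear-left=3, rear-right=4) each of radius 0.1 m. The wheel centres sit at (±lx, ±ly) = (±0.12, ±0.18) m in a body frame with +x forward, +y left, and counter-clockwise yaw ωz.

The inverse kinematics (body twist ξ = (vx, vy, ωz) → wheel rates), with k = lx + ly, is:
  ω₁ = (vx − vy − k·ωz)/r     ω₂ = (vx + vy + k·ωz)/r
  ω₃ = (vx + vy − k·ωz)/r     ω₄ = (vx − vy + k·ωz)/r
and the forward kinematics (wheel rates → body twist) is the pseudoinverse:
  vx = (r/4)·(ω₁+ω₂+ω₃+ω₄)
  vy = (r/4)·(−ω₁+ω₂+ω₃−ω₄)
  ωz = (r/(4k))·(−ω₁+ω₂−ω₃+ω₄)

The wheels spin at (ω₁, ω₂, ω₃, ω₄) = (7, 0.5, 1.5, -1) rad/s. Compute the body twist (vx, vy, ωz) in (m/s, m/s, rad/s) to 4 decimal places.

k = lx + ly = 0.12 + 0.18 = 0.3000
ω₁+ω₂+ω₃+ω₄ = 8.0000  →  vx = (0.1/4)·8.0000 = 0.2000
−ω₁+ω₂+ω₃−ω₄ = -4.0000  →  vy = (0.1/4)·-4.0000 = -0.1000
−ω₁+ω₂−ω₃+ω₄ = -9.0000  →  ωz = (0.1/1.2000)·-9.0000 = -0.7500

(0.2000, -0.1000, -0.7500)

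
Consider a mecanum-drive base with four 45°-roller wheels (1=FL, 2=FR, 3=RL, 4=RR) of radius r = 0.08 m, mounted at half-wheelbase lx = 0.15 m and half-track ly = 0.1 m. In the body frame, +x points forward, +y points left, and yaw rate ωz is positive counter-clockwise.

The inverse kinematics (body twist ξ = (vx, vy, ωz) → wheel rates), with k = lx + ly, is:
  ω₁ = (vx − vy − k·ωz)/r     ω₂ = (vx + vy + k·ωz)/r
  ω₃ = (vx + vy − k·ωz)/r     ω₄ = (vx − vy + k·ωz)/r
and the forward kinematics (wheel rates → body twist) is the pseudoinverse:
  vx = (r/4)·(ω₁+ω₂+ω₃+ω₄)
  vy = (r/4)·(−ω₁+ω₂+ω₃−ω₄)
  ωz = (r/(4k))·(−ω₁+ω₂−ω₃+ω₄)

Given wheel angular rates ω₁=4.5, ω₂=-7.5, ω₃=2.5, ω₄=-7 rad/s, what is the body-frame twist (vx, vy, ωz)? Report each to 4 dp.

k = lx + ly = 0.15 + 0.1 = 0.2500
ω₁+ω₂+ω₃+ω₄ = -7.5000  →  vx = (0.08/4)·-7.5000 = -0.1500
−ω₁+ω₂+ω₃−ω₄ = -2.5000  →  vy = (0.08/4)·-2.5000 = -0.0500
−ω₁+ω₂−ω₃+ω₄ = -21.5000  →  ωz = (0.08/1.0000)·-21.5000 = -1.7200

(-0.1500, -0.0500, -1.7200)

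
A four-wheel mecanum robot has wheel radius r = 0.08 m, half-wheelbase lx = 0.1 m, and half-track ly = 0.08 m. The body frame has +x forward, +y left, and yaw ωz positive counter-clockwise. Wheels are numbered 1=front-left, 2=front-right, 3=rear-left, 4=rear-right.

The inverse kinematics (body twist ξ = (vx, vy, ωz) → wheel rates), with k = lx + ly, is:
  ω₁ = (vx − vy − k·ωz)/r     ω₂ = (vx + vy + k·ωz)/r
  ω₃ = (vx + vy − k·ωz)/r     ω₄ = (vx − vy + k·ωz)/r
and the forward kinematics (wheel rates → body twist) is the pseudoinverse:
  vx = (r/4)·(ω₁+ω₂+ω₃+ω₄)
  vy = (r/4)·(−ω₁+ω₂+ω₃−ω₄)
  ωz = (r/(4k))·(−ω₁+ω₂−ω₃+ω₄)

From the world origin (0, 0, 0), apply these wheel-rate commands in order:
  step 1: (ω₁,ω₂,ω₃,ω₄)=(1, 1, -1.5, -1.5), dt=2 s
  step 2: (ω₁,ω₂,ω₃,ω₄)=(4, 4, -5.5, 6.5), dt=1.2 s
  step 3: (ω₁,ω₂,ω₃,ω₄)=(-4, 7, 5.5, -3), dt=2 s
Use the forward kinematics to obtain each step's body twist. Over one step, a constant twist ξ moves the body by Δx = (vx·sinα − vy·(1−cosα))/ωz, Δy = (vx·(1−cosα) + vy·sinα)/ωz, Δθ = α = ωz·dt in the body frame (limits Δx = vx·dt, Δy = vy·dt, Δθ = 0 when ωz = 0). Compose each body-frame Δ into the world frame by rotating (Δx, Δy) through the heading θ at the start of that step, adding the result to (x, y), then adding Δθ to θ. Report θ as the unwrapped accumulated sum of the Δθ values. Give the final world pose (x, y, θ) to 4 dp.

(-0.5194, -0.0666, 2.1556)

step 1: ξ=(vx,vy,ωz)=(-0.0200, 0.0000, 0.0000), dt=2.0 → body Δ=(-0.0400, 0.0000, 0.0000) → world pose (-0.0400, 0.0000, 0.0000)
step 2: ξ=(vx,vy,ωz)=(0.1800, -0.2400, 1.3333), dt=1.2 → body Δ=(0.3202, -0.0410, 1.6000) → world pose (0.2802, -0.0410, 1.6000)
step 3: ξ=(vx,vy,ωz)=(0.1100, 0.3900, 0.2778), dt=2.0 → body Δ=(-0.0023, 0.8000, 0.5556) → world pose (-0.5194, -0.0666, 2.1556)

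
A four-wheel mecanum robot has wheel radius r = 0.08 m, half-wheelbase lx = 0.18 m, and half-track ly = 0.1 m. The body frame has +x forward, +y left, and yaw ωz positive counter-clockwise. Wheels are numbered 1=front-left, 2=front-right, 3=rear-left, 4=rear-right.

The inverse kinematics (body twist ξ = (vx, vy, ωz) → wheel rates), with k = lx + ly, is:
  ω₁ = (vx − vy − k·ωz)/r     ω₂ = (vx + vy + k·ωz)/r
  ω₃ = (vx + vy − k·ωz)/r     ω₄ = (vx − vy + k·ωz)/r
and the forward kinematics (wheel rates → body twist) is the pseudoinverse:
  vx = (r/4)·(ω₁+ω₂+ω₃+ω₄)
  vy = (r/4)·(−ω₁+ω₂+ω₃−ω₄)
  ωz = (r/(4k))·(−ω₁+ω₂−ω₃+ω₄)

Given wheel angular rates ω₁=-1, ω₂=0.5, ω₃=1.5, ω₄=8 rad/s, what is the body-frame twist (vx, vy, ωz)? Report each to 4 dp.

k = lx + ly = 0.18 + 0.1 = 0.2800
ω₁+ω₂+ω₃+ω₄ = 9.0000  →  vx = (0.08/4)·9.0000 = 0.1800
−ω₁+ω₂+ω₃−ω₄ = -5.0000  →  vy = (0.08/4)·-5.0000 = -0.1000
−ω₁+ω₂−ω₃+ω₄ = 8.0000  →  ωz = (0.08/1.1200)·8.0000 = 0.5714

(0.1800, -0.1000, 0.5714)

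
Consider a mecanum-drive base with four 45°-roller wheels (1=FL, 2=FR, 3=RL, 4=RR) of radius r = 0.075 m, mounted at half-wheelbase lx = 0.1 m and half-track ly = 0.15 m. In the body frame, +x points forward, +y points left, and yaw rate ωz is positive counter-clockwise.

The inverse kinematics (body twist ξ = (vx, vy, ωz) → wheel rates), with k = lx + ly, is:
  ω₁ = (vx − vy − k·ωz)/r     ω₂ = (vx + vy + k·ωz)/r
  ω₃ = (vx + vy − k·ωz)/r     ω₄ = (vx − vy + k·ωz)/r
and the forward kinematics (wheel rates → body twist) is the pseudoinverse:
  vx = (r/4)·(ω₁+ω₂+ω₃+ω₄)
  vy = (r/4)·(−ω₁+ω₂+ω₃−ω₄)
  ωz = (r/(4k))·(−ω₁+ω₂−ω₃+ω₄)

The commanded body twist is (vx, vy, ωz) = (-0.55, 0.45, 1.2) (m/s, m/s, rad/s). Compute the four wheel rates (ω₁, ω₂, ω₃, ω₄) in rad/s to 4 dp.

(-17.3333, 2.6667, -5.3333, -9.3333)

k = lx + ly = 0.1 + 0.15 = 0.2500;  k·ωz = 0.2500·1.2 = 0.3000
ω₁ (FL) = (vx − vy − k·ωz)/r = -1.3000/0.075 = -17.3333
ω₂ (FR) = (vx + vy + k·ωz)/r = 0.2000/0.075 = 2.6667
ω₃ (RL) = (vx + vy − k·ωz)/r = -0.4000/0.075 = -5.3333
ω₄ (RR) = (vx − vy + k·ωz)/r = -0.7000/0.075 = -9.3333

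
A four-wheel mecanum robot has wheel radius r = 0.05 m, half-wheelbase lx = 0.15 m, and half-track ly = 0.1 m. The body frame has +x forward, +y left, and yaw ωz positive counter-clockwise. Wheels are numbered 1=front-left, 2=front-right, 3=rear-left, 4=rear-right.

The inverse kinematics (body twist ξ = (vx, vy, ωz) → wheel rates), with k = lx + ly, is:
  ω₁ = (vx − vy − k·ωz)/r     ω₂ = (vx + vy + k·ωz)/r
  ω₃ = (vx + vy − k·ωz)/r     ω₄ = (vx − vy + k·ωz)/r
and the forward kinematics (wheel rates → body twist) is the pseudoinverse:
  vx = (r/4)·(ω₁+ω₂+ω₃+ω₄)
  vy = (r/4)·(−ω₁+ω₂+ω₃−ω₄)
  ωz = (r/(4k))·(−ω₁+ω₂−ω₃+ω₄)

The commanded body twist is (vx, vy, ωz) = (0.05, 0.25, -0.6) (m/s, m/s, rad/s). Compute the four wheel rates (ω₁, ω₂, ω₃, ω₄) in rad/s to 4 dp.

(-1.0000, 3.0000, 9.0000, -7.0000)

k = lx + ly = 0.15 + 0.1 = 0.2500;  k·ωz = 0.2500·-0.6 = -0.1500
ω₁ (FL) = (vx − vy − k·ωz)/r = -0.0500/0.05 = -1.0000
ω₂ (FR) = (vx + vy + k·ωz)/r = 0.1500/0.05 = 3.0000
ω₃ (RL) = (vx + vy − k·ωz)/r = 0.4500/0.05 = 9.0000
ω₄ (RR) = (vx − vy + k·ωz)/r = -0.3500/0.05 = -7.0000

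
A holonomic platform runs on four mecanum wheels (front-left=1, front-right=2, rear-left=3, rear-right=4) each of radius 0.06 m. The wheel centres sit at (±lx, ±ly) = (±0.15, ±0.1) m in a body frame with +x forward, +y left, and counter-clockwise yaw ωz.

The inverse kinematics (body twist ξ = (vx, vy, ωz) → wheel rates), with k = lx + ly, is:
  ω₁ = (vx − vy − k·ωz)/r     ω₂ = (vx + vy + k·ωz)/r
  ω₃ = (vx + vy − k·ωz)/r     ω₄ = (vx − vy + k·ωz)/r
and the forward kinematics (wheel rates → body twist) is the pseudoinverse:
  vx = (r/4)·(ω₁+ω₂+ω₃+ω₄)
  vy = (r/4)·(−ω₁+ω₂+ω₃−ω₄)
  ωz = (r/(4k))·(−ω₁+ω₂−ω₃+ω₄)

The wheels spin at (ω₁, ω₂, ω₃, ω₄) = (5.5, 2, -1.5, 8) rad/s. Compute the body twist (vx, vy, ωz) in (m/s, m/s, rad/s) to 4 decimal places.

k = lx + ly = 0.15 + 0.1 = 0.2500
ω₁+ω₂+ω₃+ω₄ = 14.0000  →  vx = (0.06/4)·14.0000 = 0.2100
−ω₁+ω₂+ω₃−ω₄ = -13.0000  →  vy = (0.06/4)·-13.0000 = -0.1950
−ω₁+ω₂−ω₃+ω₄ = 6.0000  →  ωz = (0.06/1.0000)·6.0000 = 0.3600

(0.2100, -0.1950, 0.3600)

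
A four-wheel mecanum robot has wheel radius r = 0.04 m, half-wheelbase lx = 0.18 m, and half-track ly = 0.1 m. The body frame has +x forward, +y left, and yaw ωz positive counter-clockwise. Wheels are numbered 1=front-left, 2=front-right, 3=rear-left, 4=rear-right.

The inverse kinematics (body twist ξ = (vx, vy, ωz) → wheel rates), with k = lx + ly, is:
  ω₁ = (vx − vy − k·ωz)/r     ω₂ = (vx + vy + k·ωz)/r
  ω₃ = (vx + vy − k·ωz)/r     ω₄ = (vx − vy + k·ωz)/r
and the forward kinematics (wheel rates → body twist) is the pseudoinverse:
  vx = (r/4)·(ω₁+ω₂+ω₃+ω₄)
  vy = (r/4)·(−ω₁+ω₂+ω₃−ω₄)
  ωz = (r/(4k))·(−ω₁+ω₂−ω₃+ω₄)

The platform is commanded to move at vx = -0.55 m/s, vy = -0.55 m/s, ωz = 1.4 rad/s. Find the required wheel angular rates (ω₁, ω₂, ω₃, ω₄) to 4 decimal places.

(-9.8000, -17.7000, -37.3000, 9.8000)

k = lx + ly = 0.18 + 0.1 = 0.2800;  k·ωz = 0.2800·1.4 = 0.3920
ω₁ (FL) = (vx − vy − k·ωz)/r = -0.3920/0.04 = -9.8000
ω₂ (FR) = (vx + vy + k·ωz)/r = -0.7080/0.04 = -17.7000
ω₃ (RL) = (vx + vy − k·ωz)/r = -1.4920/0.04 = -37.3000
ω₄ (RR) = (vx − vy + k·ωz)/r = 0.3920/0.04 = 9.8000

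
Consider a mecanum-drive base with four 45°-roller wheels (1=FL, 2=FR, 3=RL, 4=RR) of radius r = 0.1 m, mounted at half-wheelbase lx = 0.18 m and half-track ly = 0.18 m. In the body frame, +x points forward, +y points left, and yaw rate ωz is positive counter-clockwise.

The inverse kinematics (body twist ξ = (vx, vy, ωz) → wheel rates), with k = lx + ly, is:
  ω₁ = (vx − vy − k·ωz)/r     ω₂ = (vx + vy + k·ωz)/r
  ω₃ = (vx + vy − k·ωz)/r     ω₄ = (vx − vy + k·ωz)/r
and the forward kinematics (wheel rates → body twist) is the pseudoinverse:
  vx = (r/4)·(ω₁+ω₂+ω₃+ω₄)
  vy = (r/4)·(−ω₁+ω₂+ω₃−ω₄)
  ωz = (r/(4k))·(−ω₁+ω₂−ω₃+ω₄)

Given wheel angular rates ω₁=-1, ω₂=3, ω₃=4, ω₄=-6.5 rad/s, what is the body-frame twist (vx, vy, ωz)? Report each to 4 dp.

(-0.0125, 0.3625, -0.4514)

k = lx + ly = 0.18 + 0.18 = 0.3600
ω₁+ω₂+ω₃+ω₄ = -0.5000  →  vx = (0.1/4)·-0.5000 = -0.0125
−ω₁+ω₂+ω₃−ω₄ = 14.5000  →  vy = (0.1/4)·14.5000 = 0.3625
−ω₁+ω₂−ω₃+ω₄ = -6.5000  →  ωz = (0.1/1.4400)·-6.5000 = -0.4514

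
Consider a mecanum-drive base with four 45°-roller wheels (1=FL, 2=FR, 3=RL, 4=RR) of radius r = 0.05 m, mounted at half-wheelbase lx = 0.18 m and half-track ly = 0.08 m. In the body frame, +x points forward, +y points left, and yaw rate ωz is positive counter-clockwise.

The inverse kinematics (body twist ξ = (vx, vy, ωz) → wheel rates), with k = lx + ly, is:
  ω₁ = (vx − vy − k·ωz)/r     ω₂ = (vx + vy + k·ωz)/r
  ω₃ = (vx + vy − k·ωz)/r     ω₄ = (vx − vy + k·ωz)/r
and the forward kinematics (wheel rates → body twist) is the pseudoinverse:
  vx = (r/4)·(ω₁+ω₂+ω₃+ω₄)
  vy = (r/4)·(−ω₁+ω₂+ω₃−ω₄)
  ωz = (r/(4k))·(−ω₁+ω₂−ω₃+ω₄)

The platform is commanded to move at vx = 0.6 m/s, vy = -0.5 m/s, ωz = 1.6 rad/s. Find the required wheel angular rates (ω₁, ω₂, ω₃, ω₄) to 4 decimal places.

(13.6800, 10.3200, -6.3200, 30.3200)

k = lx + ly = 0.18 + 0.08 = 0.2600;  k·ωz = 0.2600·1.6 = 0.4160
ω₁ (FL) = (vx − vy − k·ωz)/r = 0.6840/0.05 = 13.6800
ω₂ (FR) = (vx + vy + k·ωz)/r = 0.5160/0.05 = 10.3200
ω₃ (RL) = (vx + vy − k·ωz)/r = -0.3160/0.05 = -6.3200
ω₄ (RR) = (vx − vy + k·ωz)/r = 1.5160/0.05 = 30.3200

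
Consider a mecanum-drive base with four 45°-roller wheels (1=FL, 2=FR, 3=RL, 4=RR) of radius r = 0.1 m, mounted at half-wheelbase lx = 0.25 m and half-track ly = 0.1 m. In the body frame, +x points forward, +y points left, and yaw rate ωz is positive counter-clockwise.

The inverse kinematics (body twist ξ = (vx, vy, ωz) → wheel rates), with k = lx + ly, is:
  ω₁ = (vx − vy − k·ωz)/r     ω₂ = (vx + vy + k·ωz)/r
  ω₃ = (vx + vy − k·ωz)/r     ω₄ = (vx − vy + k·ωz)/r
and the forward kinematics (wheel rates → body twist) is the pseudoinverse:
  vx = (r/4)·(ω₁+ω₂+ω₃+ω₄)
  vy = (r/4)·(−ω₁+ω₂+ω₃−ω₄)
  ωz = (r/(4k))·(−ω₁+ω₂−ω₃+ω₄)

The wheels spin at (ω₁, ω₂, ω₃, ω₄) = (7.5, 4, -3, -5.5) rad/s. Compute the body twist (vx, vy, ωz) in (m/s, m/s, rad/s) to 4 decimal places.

k = lx + ly = 0.25 + 0.1 = 0.3500
ω₁+ω₂+ω₃+ω₄ = 3.0000  →  vx = (0.1/4)·3.0000 = 0.0750
−ω₁+ω₂+ω₃−ω₄ = -1.0000  →  vy = (0.1/4)·-1.0000 = -0.0250
−ω₁+ω₂−ω₃+ω₄ = -6.0000  →  ωz = (0.1/1.4000)·-6.0000 = -0.4286

(0.0750, -0.0250, -0.4286)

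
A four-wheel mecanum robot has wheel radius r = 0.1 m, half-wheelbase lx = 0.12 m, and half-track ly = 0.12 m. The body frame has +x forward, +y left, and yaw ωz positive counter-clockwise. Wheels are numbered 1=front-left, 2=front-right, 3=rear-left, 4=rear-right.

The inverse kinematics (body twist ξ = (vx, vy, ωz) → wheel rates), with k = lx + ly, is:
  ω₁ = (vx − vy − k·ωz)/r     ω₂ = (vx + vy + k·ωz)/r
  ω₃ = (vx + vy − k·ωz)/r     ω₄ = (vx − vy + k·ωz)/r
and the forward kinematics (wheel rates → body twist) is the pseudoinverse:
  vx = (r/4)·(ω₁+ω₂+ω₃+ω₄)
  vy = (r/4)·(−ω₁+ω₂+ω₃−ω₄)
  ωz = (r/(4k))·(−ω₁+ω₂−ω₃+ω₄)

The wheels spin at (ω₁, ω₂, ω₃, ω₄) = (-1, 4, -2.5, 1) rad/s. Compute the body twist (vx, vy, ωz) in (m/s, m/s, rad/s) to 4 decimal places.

k = lx + ly = 0.12 + 0.12 = 0.2400
ω₁+ω₂+ω₃+ω₄ = 1.5000  →  vx = (0.1/4)·1.5000 = 0.0375
−ω₁+ω₂+ω₃−ω₄ = 1.5000  →  vy = (0.1/4)·1.5000 = 0.0375
−ω₁+ω₂−ω₃+ω₄ = 8.5000  →  ωz = (0.1/0.9600)·8.5000 = 0.8854

(0.0375, 0.0375, 0.8854)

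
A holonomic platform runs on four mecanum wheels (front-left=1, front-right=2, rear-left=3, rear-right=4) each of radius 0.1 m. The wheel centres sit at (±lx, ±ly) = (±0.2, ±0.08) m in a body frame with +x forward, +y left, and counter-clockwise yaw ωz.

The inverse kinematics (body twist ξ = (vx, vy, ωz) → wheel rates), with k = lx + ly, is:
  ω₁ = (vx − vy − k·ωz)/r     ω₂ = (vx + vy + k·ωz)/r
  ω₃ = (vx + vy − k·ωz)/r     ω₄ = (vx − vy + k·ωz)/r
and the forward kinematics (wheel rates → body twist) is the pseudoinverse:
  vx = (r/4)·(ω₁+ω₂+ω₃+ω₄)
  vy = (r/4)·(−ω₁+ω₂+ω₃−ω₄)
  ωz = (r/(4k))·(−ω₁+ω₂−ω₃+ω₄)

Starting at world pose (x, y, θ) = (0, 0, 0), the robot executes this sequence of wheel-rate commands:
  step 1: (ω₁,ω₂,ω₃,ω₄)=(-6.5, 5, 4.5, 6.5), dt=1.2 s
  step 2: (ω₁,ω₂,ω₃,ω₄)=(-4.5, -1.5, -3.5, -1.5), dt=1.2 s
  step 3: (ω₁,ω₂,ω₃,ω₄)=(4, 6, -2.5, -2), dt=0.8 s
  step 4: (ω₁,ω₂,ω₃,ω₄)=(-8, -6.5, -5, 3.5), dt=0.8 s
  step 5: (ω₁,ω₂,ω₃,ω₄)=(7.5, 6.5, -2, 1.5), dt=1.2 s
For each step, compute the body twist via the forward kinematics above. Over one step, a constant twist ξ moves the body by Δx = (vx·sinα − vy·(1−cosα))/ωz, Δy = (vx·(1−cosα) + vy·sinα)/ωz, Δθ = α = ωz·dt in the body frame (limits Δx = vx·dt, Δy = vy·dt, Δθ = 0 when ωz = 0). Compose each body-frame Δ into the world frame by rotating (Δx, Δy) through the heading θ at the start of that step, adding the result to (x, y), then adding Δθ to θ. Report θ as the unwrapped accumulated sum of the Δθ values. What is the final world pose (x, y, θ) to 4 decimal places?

(-0.0869, 0.2383, 3.1429)

step 1: ξ=(vx,vy,ωz)=(0.2375, 0.2375, 1.2054), dt=1.2 → body Δ=(0.0229, 0.3681, 1.4464) → world pose (0.0229, 0.3681, 1.4464)
step 2: ξ=(vx,vy,ωz)=(-0.2750, 0.0250, 0.4464), dt=1.2 → body Δ=(-0.3223, -0.0577, 0.5357) → world pose (0.0402, 0.0412, 1.9821)
step 3: ξ=(vx,vy,ωz)=(0.1375, 0.0375, 0.2232), dt=0.8 → body Δ=(0.1067, 0.0396, 0.1786) → world pose (-0.0388, 0.1231, 2.1607)
step 4: ξ=(vx,vy,ωz)=(-0.4000, -0.1750, 0.8929), dt=0.8 → body Δ=(-0.2456, -0.2379, 0.7143) → world pose (0.2955, 0.0514, 2.8750)
step 5: ξ=(vx,vy,ωz)=(0.3375, -0.1125, 0.2232), dt=1.2 → body Δ=(0.4181, -0.0795, 0.2679) → world pose (-0.0869, 0.2383, 3.1429)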